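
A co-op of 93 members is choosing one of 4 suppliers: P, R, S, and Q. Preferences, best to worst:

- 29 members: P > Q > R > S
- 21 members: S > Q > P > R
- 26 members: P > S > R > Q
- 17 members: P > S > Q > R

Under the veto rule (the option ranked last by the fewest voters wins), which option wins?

P

Last-place votes: P 0, R 38, S 29, Q 26.
P is ranked last by the fewest voters, so P wins.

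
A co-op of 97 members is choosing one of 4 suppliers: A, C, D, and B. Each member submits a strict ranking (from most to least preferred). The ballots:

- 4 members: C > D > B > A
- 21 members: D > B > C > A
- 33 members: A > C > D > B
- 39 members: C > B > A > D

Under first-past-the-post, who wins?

First-place votes: A 33, C 43, D 21, B 0.
C has the most first-place votes.

C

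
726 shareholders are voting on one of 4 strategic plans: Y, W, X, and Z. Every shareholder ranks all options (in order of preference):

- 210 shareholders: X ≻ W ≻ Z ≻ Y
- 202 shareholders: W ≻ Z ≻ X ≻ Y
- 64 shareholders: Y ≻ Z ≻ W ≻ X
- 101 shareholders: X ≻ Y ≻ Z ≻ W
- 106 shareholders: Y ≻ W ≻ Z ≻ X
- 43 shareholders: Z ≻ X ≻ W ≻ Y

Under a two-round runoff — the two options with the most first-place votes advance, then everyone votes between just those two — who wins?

W

Round 1 first-place votes: Y 170, W 202, X 311, Z 43.
X and W advance.
Runoff: X is preferred to W by 354 voters; W by 372.
W wins the runoff.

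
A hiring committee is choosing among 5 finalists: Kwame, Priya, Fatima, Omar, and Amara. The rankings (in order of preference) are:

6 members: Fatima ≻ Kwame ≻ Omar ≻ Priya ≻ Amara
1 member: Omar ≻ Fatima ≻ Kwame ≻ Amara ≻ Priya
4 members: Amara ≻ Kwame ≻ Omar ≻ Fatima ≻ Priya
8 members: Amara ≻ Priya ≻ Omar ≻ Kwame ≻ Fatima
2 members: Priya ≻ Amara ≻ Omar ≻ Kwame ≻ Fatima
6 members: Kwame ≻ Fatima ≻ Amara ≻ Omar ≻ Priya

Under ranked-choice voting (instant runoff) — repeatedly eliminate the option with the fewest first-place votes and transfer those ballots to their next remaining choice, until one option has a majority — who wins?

Amara

Round 1: Kwame 6, Priya 2, Fatima 6, Omar 1, Amara 12. Eliminate Omar.
Round 2: Kwame 6, Priya 2, Fatima 7, Amara 12. Eliminate Priya.
Round 3: Kwame 6, Fatima 7, Amara 14. Amara has a majority.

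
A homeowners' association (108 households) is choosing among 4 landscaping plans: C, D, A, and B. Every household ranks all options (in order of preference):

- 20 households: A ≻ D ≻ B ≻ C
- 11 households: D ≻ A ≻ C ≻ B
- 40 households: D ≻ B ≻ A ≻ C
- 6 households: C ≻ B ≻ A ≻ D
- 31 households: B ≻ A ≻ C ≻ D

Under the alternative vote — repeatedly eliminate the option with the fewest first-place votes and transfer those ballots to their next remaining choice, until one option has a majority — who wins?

D

Round 1: C 6, D 51, A 20, B 31. Eliminate C.
Round 2: D 51, A 20, B 37. Eliminate A.
Round 3: D 71, B 37. D has a majority.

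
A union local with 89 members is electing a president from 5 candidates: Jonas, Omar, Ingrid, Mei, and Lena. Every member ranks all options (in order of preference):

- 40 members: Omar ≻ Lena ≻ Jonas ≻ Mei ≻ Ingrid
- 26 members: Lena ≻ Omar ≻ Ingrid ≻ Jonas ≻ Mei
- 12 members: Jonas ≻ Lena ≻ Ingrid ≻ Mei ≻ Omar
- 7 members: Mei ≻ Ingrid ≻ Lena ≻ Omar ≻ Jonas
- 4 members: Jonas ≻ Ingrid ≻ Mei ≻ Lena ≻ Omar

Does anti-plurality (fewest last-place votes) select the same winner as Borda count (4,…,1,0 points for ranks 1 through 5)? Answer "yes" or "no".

Anti-plurality — last-place votes: Jonas 7, Omar 16, Ingrid 40, Mei 26, Lena 0. Winner: Lena.
Borda — scores: Jonas 170, Omar 245, Ingrid 109, Mei 88, Lena 278. Winner: Lena.
The two methods agree.

yes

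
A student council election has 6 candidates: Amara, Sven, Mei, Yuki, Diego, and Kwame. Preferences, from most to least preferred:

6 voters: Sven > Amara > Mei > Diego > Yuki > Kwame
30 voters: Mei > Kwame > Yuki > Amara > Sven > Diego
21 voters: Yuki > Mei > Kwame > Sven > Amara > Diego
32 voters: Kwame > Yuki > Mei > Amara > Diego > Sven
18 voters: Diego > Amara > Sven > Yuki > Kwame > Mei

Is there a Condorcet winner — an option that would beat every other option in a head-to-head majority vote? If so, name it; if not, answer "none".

Checking pairwise contests:
Mei beats Amara 83–24.
Amara beats Sven 80–27.
Yuki beats Mei 71–36.
Kwame beats Yuki 62–45.
Amara beats Diego 89–18.
Mei beats Kwame 57–50.
Every option loses at least one head-to-head, so there is no Condorcet winner.

none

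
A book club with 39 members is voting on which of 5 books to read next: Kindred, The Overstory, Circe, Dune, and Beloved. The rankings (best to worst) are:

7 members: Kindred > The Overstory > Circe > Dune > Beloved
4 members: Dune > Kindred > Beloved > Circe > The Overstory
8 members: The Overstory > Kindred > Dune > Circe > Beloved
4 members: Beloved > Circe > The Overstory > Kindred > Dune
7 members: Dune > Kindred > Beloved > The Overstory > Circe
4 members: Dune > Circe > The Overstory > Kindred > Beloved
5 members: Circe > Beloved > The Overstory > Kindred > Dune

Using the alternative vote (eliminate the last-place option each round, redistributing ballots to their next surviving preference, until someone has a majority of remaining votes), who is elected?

The Overstory

Round 1: Kindred 7, The Overstory 8, Circe 5, Dune 15, Beloved 4. Eliminate Beloved.
Round 2: Kindred 7, The Overstory 8, Circe 9, Dune 15. Eliminate Kindred.
Round 3: The Overstory 15, Circe 9, Dune 15. Eliminate Circe.
Round 4: The Overstory 24, Dune 15. The Overstory has a majority.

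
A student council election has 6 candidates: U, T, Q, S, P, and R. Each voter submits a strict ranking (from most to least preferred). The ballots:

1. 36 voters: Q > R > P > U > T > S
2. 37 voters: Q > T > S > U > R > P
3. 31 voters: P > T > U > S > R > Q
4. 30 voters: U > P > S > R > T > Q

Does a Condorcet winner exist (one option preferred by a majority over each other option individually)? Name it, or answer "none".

Q vs U: 73–61 for Q.
Q vs T: 73–61 for Q.
Q vs S: 73–61 for Q.
Q vs P: 73–61 for Q.
Q vs R: 73–61 for Q.
Q beats every other option head-to-head.

Q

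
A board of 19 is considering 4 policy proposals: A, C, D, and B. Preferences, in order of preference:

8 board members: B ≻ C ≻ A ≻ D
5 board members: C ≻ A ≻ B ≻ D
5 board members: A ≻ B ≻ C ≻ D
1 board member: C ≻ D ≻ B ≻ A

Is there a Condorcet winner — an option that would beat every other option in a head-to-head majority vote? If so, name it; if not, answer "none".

Checking pairwise contests:
C beats A 14–5.
B beats C 13–6.
A beats D 18–1.
A beats B 10–9.
Every option loses at least one head-to-head, so there is no Condorcet winner.

none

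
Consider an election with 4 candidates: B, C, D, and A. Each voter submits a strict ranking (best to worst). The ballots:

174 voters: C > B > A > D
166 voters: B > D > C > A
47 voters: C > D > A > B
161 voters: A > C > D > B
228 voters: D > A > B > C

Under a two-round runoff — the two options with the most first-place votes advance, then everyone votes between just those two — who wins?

D

Round 1 first-place votes: B 166, C 221, D 228, A 161.
D and C advance.
Runoff: D is preferred to C by 394 voters; C by 382.
D wins the runoff.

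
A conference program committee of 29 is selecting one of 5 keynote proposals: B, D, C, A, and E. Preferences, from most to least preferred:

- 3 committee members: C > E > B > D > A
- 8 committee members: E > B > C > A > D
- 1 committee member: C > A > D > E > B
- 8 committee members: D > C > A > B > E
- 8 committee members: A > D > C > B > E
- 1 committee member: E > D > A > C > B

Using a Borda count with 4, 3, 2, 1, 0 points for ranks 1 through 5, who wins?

C

B: 3·2 + 8·3 + 1·0 + 8·1 + 8·1 + 1·0 = 46
D: 3·1 + 8·0 + 1·2 + 8·4 + 8·3 + 1·3 = 64
C: 3·4 + 8·2 + 1·4 + 8·3 + 8·2 + 1·1 = 73
A: 3·0 + 8·1 + 1·3 + 8·2 + 8·4 + 1·2 = 61
E: 3·3 + 8·4 + 1·1 + 8·0 + 8·0 + 1·4 = 46
C has the highest Borda score (73).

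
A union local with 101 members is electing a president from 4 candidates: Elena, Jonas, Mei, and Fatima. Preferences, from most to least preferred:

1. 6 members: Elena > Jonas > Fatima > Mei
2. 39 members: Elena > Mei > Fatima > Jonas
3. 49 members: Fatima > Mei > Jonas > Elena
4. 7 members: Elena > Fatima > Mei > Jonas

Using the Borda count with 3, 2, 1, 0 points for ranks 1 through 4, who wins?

Fatima

Elena: 6·3 + 39·3 + 49·0 + 7·3 = 156
Jonas: 6·2 + 39·0 + 49·1 + 7·0 = 61
Mei: 6·0 + 39·2 + 49·2 + 7·1 = 183
Fatima: 6·1 + 39·1 + 49·3 + 7·2 = 206
Fatima has the highest Borda score (206).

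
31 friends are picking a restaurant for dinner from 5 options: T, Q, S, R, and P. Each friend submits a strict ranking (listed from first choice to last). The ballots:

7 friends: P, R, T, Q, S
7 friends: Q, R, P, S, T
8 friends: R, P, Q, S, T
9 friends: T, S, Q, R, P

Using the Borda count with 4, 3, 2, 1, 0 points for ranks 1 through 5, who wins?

T: 7·2 + 7·0 + 8·0 + 9·4 = 50
Q: 7·1 + 7·4 + 8·2 + 9·2 = 69
S: 7·0 + 7·1 + 8·1 + 9·3 = 42
R: 7·3 + 7·3 + 8·4 + 9·1 = 83
P: 7·4 + 7·2 + 8·3 + 9·0 = 66
R has the highest Borda score (83).

R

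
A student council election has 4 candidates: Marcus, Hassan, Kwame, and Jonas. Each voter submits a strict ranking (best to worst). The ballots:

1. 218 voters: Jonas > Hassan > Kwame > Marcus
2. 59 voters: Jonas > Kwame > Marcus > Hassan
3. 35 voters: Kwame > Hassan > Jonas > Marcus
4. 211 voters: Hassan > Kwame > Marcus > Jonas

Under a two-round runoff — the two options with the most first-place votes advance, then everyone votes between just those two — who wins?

Jonas

Round 1 first-place votes: Marcus 0, Hassan 211, Kwame 35, Jonas 277.
Jonas and Hassan advance.
Runoff: Jonas is preferred to Hassan by 277 voters; Hassan by 246.
Jonas wins the runoff.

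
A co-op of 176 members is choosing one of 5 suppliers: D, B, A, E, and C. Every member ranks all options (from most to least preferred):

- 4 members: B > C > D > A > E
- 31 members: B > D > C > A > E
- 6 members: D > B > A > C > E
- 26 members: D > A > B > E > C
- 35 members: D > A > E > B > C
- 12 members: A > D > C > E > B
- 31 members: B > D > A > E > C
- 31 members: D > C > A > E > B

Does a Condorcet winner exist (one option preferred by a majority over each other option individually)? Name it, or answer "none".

D

D vs B: 110–66 for D.
D vs A: 164–12 for D.
D vs E: 176–0 for D.
D vs C: 172–4 for D.
D beats every other option head-to-head.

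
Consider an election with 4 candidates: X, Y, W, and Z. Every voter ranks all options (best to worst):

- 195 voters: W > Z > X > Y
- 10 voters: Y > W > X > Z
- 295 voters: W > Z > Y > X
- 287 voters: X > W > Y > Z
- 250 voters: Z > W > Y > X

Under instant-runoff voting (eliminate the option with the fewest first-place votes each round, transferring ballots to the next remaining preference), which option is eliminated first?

Round 1: X 287, Y 10, W 490, Z 250. Eliminate Y.

Y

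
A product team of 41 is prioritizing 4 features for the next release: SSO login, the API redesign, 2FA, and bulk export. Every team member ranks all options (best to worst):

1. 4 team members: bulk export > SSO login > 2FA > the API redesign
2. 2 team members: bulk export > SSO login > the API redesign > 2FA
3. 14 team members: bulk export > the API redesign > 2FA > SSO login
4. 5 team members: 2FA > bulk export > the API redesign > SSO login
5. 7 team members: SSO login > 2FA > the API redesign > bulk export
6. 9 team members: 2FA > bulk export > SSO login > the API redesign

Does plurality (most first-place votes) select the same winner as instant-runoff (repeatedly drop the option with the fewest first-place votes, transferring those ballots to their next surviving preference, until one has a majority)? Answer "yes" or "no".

no

Plurality — first-place votes: SSO login 7, the API redesign 0, 2FA 14, bulk export 20. Winner: bulk export.
Instant-runoff — R1 SSO login 7, the API redesign 0, 2FA 14, bulk export 20 (the API redesign out); R2 SSO login 7, 2FA 14, bulk export 20 (SSO login out); R3 2FA 21, bulk export 20 (2FA winner). Winner: 2FA.
The two methods disagree.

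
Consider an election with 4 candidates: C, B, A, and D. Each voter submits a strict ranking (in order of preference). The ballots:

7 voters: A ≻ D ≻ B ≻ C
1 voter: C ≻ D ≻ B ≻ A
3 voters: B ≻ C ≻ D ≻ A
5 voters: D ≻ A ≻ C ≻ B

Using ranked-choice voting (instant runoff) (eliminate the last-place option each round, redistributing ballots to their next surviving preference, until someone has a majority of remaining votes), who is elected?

D

Round 1: C 1, B 3, A 7, D 5. Eliminate C.
Round 2: B 3, A 7, D 6. Eliminate B.
Round 3: A 7, D 9. D has a majority.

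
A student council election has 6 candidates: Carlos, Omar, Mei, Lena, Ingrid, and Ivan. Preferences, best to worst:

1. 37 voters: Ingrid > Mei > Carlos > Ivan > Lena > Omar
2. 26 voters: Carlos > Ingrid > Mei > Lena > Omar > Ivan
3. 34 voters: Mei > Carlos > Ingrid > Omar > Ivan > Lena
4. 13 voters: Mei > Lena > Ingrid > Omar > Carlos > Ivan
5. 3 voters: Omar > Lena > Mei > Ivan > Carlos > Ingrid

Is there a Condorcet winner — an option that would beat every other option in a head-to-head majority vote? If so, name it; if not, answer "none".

none

Checking pairwise contests:
Mei beats Carlos 87–26.
Carlos beats Omar 97–16.
Ingrid beats Mei 63–50.
Carlos beats Lena 97–16.
Carlos beats Ingrid 63–50.
Carlos beats Ivan 110–3.
Every option loses at least one head-to-head, so there is no Condorcet winner.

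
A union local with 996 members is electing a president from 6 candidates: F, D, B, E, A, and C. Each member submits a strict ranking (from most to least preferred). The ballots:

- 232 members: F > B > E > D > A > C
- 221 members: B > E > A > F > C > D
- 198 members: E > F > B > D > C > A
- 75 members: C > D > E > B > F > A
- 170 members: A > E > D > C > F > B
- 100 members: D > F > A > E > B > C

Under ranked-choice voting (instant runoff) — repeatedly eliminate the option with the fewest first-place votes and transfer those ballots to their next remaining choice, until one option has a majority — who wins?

E

Round 1: F 232, D 100, B 221, E 198, A 170, C 75. Eliminate C.
Round 2: F 232, D 175, B 221, E 198, A 170. Eliminate A.
Round 3: F 232, D 175, B 221, E 368. Eliminate D.
Round 4: F 332, B 221, E 443. Eliminate B.
Round 5: F 332, E 664. E has a majority.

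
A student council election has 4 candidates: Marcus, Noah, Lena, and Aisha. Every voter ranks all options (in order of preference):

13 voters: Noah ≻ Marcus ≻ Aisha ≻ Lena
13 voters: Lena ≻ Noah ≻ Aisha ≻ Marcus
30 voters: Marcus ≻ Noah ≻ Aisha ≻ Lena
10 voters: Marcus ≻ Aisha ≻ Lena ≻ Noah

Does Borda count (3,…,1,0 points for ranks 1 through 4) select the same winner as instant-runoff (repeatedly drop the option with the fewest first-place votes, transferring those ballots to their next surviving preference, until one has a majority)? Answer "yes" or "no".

Borda — scores: Marcus 146, Noah 125, Lena 49, Aisha 76. Winner: Marcus.
Instant-runoff — R1 Marcus 40, Noah 13, Lena 13, Aisha 0 (Marcus winner). Winner: Marcus.
The two methods agree.

yes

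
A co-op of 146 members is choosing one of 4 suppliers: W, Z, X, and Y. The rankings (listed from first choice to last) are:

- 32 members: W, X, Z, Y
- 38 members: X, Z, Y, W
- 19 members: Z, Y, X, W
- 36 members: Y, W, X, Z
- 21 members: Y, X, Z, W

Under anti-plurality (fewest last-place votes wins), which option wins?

X

Last-place votes: W 78, Z 36, X 0, Y 32.
X is ranked last by the fewest voters, so X wins.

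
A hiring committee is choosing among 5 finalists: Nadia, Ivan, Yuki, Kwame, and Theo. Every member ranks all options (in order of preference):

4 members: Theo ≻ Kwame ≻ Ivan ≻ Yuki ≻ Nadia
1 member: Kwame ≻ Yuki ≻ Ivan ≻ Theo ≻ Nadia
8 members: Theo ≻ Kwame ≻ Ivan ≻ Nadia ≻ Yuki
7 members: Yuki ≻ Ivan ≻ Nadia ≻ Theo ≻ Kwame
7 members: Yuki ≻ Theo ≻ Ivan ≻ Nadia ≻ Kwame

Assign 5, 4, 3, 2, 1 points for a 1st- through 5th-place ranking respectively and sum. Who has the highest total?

Nadia: 4·1 + 1·1 + 8·2 + 7·3 + 7·2 = 56
Ivan: 4·3 + 1·3 + 8·3 + 7·4 + 7·3 = 88
Yuki: 4·2 + 1·4 + 8·1 + 7·5 + 7·5 = 90
Kwame: 4·4 + 1·5 + 8·4 + 7·1 + 7·1 = 67
Theo: 4·5 + 1·2 + 8·5 + 7·2 + 7·4 = 104
Theo has the highest Borda score (104).

Theo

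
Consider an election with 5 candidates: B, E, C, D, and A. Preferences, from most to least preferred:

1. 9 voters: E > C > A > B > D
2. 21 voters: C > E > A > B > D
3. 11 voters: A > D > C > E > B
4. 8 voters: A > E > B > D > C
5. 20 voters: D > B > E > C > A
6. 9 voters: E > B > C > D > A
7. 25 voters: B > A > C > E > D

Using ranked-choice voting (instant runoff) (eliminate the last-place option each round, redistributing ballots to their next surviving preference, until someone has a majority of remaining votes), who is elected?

B

Round 1: B 25, E 18, C 21, D 20, A 19. Eliminate E.
Round 2: B 34, C 30, D 20, A 19. Eliminate A.
Round 3: B 42, C 30, D 31. Eliminate C.
Round 4: B 72, D 31. B has a majority.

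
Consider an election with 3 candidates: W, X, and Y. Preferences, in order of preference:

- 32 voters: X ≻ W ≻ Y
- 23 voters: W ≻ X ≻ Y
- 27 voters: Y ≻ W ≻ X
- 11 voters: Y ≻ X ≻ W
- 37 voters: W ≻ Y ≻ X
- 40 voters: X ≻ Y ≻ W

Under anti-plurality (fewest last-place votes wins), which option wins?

Last-place votes: W 51, X 64, Y 55.
W is ranked last by the fewest voters, so W wins.

W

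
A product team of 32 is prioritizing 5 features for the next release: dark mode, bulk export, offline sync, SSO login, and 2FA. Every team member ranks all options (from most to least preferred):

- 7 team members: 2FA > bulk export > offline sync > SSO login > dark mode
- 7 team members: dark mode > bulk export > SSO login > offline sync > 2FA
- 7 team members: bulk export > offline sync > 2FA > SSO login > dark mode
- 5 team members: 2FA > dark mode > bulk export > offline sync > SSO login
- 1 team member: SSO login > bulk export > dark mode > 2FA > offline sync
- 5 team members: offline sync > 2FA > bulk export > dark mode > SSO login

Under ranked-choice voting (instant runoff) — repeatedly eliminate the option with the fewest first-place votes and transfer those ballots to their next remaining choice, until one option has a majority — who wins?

2FA

Round 1: dark mode 7, bulk export 7, offline sync 5, SSO login 1, 2FA 12. Eliminate SSO login.
Round 2: dark mode 7, bulk export 8, offline sync 5, 2FA 12. Eliminate offline sync.
Round 3: dark mode 7, bulk export 8, 2FA 17. 2FA has a majority.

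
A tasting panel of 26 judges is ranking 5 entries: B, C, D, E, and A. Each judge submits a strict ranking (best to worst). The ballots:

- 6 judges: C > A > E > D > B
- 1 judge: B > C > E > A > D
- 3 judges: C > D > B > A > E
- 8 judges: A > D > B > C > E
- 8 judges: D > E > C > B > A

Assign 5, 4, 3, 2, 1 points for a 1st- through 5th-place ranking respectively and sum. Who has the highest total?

B: 6·1 + 1·5 + 3·3 + 8·3 + 8·2 = 60
C: 6·5 + 1·4 + 3·5 + 8·2 + 8·3 = 89
D: 6·2 + 1·1 + 3·4 + 8·4 + 8·5 = 97
E: 6·3 + 1·3 + 3·1 + 8·1 + 8·4 = 64
A: 6·4 + 1·2 + 3·2 + 8·5 + 8·1 = 80
D has the highest Borda score (97).

D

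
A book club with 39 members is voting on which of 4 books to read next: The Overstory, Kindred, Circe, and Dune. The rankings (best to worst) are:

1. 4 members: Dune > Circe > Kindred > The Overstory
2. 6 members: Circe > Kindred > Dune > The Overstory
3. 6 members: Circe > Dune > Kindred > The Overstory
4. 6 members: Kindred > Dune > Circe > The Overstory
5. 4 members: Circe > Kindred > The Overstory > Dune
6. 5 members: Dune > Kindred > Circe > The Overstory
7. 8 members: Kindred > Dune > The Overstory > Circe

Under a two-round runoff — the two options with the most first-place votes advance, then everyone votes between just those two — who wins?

Circe

Round 1 first-place votes: The Overstory 0, Kindred 14, Circe 16, Dune 9.
Circe and Kindred advance.
Runoff: Circe is preferred to Kindred by 20 voters; Kindred by 19.
Circe wins the runoff.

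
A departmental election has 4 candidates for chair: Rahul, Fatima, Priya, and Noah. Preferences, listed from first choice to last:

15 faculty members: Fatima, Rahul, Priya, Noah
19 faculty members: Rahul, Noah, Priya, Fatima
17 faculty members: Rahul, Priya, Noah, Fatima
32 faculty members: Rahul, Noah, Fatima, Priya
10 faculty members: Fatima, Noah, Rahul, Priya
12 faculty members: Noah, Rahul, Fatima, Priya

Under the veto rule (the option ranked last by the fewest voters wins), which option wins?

Last-place votes: Rahul 0, Fatima 36, Priya 54, Noah 15.
Rahul is ranked last by the fewest voters, so Rahul wins.

Rahul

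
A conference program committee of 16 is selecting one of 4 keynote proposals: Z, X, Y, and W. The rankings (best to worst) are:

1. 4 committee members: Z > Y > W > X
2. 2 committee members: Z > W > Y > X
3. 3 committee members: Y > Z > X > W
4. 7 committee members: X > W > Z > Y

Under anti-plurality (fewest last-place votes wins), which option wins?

Last-place votes: Z 0, X 6, Y 7, W 3.
Z is ranked last by the fewest voters, so Z wins.

Z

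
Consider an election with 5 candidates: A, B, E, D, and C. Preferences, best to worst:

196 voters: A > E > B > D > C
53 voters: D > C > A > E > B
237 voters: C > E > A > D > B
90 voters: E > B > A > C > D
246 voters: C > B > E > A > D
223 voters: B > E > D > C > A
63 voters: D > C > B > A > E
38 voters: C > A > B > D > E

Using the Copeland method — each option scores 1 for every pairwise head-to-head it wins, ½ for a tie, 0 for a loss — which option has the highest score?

C

A: beats D; loses to B, E, and C → score 1.
B: beats A and D; loses to E and C → score 2.
E: beats A, B, and D; loses to C → score 3.
D: loses to A, B, E, and C → score 0.
C: beats A, B, E, and D → score 4.
C has the best pairwise record.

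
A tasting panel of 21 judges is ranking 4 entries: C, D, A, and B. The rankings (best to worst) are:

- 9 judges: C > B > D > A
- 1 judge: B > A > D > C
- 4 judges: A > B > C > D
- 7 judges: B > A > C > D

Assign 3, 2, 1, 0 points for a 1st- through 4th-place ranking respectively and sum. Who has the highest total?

C: 9·3 + 1·0 + 4·1 + 7·1 = 38
D: 9·1 + 1·1 + 4·0 + 7·0 = 10
A: 9·0 + 1·2 + 4·3 + 7·2 = 28
B: 9·2 + 1·3 + 4·2 + 7·3 = 50
B has the highest Borda score (50).

B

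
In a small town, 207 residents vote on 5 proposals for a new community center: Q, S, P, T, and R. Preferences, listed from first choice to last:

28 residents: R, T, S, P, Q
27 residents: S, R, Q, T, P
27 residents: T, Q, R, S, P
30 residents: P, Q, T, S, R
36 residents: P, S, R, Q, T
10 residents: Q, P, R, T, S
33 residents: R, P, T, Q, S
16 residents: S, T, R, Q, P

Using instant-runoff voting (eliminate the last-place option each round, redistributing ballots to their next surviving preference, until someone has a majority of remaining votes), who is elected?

Round 1: Q 10, S 43, P 66, T 27, R 61. Eliminate Q.
Round 2: S 43, P 76, T 27, R 61. Eliminate T.
Round 3: S 43, P 76, R 88. Eliminate S.
Round 4: P 76, R 131. R has a majority.

R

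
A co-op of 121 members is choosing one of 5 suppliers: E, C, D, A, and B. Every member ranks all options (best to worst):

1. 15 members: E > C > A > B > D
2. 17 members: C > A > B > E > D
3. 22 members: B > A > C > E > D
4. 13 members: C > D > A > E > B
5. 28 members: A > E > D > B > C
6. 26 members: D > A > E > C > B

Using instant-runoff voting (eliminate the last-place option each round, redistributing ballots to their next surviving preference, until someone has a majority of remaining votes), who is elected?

Round 1: E 15, C 30, D 26, A 28, B 22. Eliminate E.
Round 2: C 45, D 26, A 28, B 22. Eliminate B.
Round 3: C 45, D 26, A 50. Eliminate D.
Round 4: C 45, A 76. A has a majority.

A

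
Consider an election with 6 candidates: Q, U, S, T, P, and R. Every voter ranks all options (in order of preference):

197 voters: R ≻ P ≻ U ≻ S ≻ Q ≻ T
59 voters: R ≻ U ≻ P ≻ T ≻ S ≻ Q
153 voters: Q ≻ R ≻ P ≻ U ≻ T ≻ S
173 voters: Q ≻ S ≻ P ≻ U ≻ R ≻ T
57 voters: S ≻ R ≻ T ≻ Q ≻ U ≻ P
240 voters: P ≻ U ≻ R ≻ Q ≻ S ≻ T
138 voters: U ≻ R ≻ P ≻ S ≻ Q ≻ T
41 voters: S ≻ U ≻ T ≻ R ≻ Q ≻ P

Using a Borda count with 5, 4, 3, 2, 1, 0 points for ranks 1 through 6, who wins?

R

Q: 197·1 + 59·0 + 153·5 + 173·5 + 57·2 + 240·2 + 138·1 + 41·1 = 2600
U: 197·3 + 59·4 + 153·2 + 173·2 + 57·1 + 240·4 + 138·5 + 41·4 = 3350
S: 197·2 + 59·1 + 153·0 + 173·4 + 57·5 + 240·1 + 138·2 + 41·5 = 2151
T: 197·0 + 59·2 + 153·1 + 173·0 + 57·3 + 240·0 + 138·0 + 41·3 = 565
P: 197·4 + 59·3 + 153·3 + 173·3 + 57·0 + 240·5 + 138·3 + 41·0 = 3557
R: 197·5 + 59·5 + 153·4 + 173·1 + 57·4 + 240·3 + 138·4 + 41·2 = 3647
R has the highest Borda score (3647).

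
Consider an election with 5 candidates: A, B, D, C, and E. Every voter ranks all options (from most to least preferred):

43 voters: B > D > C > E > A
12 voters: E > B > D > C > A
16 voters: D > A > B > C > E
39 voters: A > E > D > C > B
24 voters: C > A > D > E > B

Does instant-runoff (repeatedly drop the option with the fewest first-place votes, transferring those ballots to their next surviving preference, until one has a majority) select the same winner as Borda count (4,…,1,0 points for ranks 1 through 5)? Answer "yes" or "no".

no

Instant-runoff — R1 A 39, B 43, D 16, C 24, E 12 (E out); R2 A 39, B 55, D 16, C 24 (D out); R3 A 55, B 55, C 24 (C out); R4 A 79, B 55 (A winner). Winner: A.
Borda — scores: A 276, B 240, D 343, C 249, E 232. Winner: D.
The two methods disagree.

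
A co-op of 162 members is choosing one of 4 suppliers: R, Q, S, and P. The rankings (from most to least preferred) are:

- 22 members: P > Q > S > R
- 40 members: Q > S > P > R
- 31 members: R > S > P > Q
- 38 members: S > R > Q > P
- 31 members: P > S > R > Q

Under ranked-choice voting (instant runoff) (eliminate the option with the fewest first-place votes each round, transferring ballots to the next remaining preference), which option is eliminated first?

R

Round 1: R 31, Q 40, S 38, P 53. Eliminate R.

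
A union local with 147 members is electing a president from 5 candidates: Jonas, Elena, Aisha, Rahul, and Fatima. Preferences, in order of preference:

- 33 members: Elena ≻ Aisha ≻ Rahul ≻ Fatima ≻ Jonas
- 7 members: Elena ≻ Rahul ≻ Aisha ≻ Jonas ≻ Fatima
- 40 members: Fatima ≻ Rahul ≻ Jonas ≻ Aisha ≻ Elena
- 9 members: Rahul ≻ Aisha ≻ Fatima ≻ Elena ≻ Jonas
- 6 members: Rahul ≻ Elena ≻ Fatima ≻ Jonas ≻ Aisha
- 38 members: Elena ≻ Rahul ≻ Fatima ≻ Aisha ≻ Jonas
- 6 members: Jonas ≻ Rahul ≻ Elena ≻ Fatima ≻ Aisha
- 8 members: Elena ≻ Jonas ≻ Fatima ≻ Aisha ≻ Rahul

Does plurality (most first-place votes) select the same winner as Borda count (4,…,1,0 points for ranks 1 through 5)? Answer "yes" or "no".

Plurality — first-place votes: Jonas 6, Elena 86, Aisha 0, Rahul 15, Fatima 40. Winner: Elena.
Borda — scores: Jonas 141, Elena 383, Aisha 226, Rahul 399, Fatima 321. Winner: Rahul.
The two methods disagree.

no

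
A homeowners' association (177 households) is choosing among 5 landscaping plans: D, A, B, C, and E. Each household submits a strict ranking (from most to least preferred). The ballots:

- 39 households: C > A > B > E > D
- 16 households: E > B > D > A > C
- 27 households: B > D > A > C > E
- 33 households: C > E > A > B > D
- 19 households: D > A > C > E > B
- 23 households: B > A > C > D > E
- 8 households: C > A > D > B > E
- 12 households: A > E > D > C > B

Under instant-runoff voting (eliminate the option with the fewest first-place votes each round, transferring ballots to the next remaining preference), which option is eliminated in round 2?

Round 1: D 19, A 12, B 50, C 80, E 16. Eliminate A.
Round 2: D 19, B 50, C 80, E 28. Eliminate D.

D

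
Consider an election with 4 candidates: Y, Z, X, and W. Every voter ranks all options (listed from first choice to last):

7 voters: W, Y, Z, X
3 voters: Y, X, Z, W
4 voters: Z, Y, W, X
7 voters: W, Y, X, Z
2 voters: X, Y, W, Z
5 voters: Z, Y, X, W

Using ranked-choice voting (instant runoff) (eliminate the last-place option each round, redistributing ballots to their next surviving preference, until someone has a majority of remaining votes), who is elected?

Round 1: Y 3, Z 9, X 2, W 14. Eliminate X.
Round 2: Y 5, Z 9, W 14. Eliminate Y.
Round 3: Z 12, W 16. W has a majority.

W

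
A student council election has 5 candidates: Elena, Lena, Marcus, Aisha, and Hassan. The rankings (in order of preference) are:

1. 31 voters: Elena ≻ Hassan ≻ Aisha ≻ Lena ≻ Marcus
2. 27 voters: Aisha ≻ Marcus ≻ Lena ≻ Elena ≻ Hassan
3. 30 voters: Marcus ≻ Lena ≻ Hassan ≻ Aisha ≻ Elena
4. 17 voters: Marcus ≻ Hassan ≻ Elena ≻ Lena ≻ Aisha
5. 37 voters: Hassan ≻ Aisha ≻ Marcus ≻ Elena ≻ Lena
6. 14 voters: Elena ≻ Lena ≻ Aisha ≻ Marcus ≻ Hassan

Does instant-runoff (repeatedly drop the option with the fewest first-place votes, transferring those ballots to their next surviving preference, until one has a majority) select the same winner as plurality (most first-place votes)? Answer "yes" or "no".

yes

Instant-runoff — R1 Elena 45, Lena 0, Marcus 47, Aisha 27, Hassan 37 (Lena out); R2 Elena 45, Marcus 47, Aisha 27, Hassan 37 (Aisha out); R3 Elena 45, Marcus 74, Hassan 37 (Hassan out); R4 Elena 45, Marcus 111 (Marcus winner). Winner: Marcus.
Plurality — first-place votes: Elena 45, Lena 0, Marcus 47, Aisha 27, Hassan 37. Winner: Marcus.
The two methods agree.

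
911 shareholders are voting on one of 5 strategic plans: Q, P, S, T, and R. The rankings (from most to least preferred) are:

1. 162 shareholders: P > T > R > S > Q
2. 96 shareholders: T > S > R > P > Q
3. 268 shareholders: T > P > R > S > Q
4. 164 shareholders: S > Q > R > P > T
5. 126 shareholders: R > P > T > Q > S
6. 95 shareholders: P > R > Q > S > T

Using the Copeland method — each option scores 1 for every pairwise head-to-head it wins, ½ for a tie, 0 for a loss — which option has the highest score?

P

Q: loses to P, S, T, and R → score 0.
P: beats Q, S, T, and R → score 4.
S: beats Q; loses to P, T, and R → score 1.
T: beats Q, S, and R; loses to P → score 3.
R: beats Q and S; loses to P and T → score 2.
P has the best pairwise record.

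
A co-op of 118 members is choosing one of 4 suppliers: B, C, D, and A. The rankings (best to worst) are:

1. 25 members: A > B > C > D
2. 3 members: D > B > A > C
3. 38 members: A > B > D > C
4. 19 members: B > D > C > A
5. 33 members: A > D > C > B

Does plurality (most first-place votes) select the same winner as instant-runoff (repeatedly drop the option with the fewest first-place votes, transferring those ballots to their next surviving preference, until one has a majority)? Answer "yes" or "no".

yes

Plurality — first-place votes: B 19, C 0, D 3, A 96. Winner: A.
Instant-runoff — R1 B 19, C 0, D 3, A 96 (A winner). Winner: A.
The two methods agree.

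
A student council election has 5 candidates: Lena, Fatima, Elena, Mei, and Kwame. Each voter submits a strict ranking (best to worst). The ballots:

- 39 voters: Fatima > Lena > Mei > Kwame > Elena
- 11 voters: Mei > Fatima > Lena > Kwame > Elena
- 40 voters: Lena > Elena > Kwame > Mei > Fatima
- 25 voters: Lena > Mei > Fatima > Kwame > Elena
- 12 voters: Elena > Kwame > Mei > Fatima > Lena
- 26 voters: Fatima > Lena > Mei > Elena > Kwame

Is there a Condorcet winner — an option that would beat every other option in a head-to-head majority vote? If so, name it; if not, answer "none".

Checking pairwise contests:
Fatima beats Lena 88–65.
Mei beats Fatima 88–65.
Lena beats Elena 141–12.
Lena beats Mei 130–23.
Lena beats Kwame 141–12.
Every option loses at least one head-to-head, so there is no Condorcet winner.

none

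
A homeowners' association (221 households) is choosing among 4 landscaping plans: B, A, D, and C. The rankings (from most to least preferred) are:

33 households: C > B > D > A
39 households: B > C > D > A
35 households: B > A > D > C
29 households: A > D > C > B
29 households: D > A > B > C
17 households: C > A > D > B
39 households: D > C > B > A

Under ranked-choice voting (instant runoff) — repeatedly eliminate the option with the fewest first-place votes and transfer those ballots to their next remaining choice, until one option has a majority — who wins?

D

Round 1: B 74, A 29, D 68, C 50. Eliminate A.
Round 2: B 74, D 97, C 50. Eliminate C.
Round 3: B 107, D 114. D has a majority.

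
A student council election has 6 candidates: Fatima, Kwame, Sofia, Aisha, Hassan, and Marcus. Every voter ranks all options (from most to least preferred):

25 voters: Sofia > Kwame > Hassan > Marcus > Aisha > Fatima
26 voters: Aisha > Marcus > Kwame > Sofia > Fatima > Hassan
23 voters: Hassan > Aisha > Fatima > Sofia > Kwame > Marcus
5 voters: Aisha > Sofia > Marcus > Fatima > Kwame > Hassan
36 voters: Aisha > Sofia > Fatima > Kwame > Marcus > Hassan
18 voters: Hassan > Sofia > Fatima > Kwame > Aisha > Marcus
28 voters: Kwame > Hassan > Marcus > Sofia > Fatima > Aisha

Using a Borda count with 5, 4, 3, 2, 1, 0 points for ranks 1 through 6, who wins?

Fatima: 25·0 + 26·1 + 23·3 + 5·2 + 36·3 + 18·3 + 28·1 = 295
Kwame: 25·4 + 26·3 + 23·1 + 5·1 + 36·2 + 18·2 + 28·5 = 454
Sofia: 25·5 + 26·2 + 23·2 + 5·4 + 36·4 + 18·4 + 28·2 = 515
Aisha: 25·1 + 26·5 + 23·4 + 5·5 + 36·5 + 18·1 + 28·0 = 470
Hassan: 25·3 + 26·0 + 23·5 + 5·0 + 36·0 + 18·5 + 28·4 = 392
Marcus: 25·2 + 26·4 + 23·0 + 5·3 + 36·1 + 18·0 + 28·3 = 289
Sofia has the highest Borda score (515).

Sofia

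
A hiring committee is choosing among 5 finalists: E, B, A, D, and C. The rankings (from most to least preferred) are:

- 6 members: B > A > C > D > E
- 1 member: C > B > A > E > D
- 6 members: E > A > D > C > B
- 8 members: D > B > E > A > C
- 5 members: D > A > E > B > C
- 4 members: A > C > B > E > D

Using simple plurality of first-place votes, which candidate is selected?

D

First-place votes: E 6, B 6, A 4, D 13, C 1.
D has the most first-place votes.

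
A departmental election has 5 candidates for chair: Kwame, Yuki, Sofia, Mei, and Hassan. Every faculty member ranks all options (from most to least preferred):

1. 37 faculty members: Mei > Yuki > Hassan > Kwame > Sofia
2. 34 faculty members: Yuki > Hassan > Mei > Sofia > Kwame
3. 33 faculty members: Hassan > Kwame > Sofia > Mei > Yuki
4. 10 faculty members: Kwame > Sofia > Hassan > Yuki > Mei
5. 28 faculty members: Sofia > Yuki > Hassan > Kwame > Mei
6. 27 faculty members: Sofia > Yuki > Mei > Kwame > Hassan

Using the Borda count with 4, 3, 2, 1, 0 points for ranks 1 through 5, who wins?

Kwame: 37·1 + 34·0 + 33·3 + 10·4 + 28·1 + 27·1 = 231
Yuki: 37·3 + 34·4 + 33·0 + 10·1 + 28·3 + 27·3 = 422
Sofia: 37·0 + 34·1 + 33·2 + 10·3 + 28·4 + 27·4 = 350
Mei: 37·4 + 34·2 + 33·1 + 10·0 + 28·0 + 27·2 = 303
Hassan: 37·2 + 34·3 + 33·4 + 10·2 + 28·2 + 27·0 = 384
Yuki has the highest Borda score (422).

Yuki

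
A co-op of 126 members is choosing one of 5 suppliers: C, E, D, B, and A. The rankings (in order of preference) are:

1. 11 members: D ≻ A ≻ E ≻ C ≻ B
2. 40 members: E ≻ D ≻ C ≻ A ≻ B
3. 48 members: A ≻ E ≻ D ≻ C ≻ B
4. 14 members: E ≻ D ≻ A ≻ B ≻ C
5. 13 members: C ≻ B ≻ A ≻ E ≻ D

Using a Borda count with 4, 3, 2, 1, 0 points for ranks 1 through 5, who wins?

E

C: 11·1 + 40·2 + 48·1 + 14·0 + 13·4 = 191
E: 11·2 + 40·4 + 48·3 + 14·4 + 13·1 = 395
D: 11·4 + 40·3 + 48·2 + 14·3 + 13·0 = 302
B: 11·0 + 40·0 + 48·0 + 14·1 + 13·3 = 53
A: 11·3 + 40·1 + 48·4 + 14·2 + 13·2 = 319
E has the highest Borda score (395).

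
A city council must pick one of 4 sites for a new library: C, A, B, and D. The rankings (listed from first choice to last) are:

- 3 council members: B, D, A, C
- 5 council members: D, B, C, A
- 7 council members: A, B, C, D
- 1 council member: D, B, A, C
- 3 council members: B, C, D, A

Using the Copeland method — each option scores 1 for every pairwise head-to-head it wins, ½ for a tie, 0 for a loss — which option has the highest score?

B

C: beats D; loses to A and B → score 1.
A: beats C; loses to B and D → score 1.
B: beats C, A, and D → score 3.
D: beats A; loses to C and B → score 1.
B has the best pairwise record.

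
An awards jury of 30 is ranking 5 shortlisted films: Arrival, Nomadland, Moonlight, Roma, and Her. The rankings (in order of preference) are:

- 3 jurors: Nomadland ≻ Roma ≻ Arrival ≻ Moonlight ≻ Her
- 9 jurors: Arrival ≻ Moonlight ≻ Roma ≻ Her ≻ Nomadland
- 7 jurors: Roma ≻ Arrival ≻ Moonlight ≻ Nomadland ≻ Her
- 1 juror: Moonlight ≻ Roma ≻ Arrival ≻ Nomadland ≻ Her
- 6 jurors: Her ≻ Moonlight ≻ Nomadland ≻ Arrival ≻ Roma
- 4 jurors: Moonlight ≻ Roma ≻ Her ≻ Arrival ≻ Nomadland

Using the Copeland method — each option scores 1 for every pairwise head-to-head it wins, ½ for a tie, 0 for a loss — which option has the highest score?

Arrival: beats Nomadland, Moonlight, and Her; ties Roma → score 3.5.
Nomadland: loses to Arrival, Moonlight, Roma, and Her → score 0.
Moonlight: beats Nomadland, Roma, and Her; loses to Arrival → score 3.
Roma: beats Nomadland and Her; ties Arrival; loses to Moonlight → score 2.5.
Her: beats Nomadland; loses to Arrival, Moonlight, and Roma → score 1.
Arrival has the best pairwise record.

Arrival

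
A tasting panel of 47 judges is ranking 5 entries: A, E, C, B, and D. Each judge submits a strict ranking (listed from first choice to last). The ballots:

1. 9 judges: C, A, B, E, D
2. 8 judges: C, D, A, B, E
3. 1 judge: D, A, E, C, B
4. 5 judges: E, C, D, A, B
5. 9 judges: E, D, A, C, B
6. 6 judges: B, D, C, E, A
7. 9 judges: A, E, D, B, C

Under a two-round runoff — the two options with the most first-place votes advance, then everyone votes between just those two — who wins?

E

Round 1 first-place votes: A 9, E 14, C 17, B 6, D 1.
C and E advance.
Runoff: C is preferred to E by 23 voters; E by 24.
E wins the runoff.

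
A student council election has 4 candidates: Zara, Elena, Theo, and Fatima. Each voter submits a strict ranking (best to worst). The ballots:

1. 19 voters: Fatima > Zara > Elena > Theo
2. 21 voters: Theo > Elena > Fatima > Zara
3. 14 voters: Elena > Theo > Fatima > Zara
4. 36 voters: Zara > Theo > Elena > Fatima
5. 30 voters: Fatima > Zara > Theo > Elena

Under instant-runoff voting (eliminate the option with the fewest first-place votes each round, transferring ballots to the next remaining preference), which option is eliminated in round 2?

Theo

Round 1: Zara 36, Elena 14, Theo 21, Fatima 49. Eliminate Elena.
Round 2: Zara 36, Theo 35, Fatima 49. Eliminate Theo.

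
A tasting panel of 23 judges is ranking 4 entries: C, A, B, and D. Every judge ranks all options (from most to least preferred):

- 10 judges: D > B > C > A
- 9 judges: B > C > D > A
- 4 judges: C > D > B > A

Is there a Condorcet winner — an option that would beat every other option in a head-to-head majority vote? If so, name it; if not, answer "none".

Checking pairwise contests:
B beats C 19–4.
C beats A 23–0.
D beats B 14–9.
C beats D 13–10.
Every option loses at least one head-to-head, so there is no Condorcet winner.

none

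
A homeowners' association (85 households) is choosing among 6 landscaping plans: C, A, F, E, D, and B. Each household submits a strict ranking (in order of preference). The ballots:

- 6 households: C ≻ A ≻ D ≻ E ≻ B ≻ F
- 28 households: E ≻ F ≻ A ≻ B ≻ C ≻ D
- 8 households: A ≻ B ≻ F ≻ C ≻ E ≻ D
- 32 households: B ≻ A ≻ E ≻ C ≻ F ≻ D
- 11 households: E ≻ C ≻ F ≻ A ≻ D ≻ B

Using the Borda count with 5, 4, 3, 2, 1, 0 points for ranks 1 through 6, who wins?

E

C: 6·5 + 28·1 + 8·2 + 32·2 + 11·4 = 182
A: 6·4 + 28·3 + 8·5 + 32·4 + 11·2 = 298
F: 6·0 + 28·4 + 8·3 + 32·1 + 11·3 = 201
E: 6·2 + 28·5 + 8·1 + 32·3 + 11·5 = 311
D: 6·3 + 28·0 + 8·0 + 32·0 + 11·1 = 29
B: 6·1 + 28·2 + 8·4 + 32·5 + 11·0 = 254
E has the highest Borda score (311).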